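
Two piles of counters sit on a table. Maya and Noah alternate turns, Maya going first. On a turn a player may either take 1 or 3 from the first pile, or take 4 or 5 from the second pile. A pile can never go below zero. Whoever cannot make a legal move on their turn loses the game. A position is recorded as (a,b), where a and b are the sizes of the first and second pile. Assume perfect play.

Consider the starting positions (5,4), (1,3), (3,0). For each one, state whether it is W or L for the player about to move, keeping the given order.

(5,4): L, (1,3): W, (3,0): W

Positions with no move are L. A position that does have a move is losing for the player to move precisely when every available move leads to a winning position for the opponent. Fill in the labels:
No move ever increases a pile, so every position that can arise here has a ≤ 5 and b ≤ 4; it is enough to label the cells with 0 ≤ a ≤ 5 and 0 ≤ b ≤ 4.
Every move lowers a or b (never raises either), so fill the grid row by row in increasing a, and left to right within a row: each cell's successors are then already labelled.
      b=0  b=1  b=2  b=3  b=4
a=0:    L    L    L    L    W
a=1:    W    W    W    W    L
a=2:    L    L    L    L    W
a=3:    W    W    W    W    L
a=4:    L    L    L    L    W
a=5:    W    W    W    W    L
Cells with no legal move (terminal, hence L): (0,0), (0,1), (0,2), (0,3).
The remaining L cells, each justified by listing all of its moves:
(1,4): →(0,4)(W), (1,0)(W) — all W, so L
(2,0): →(1,0)(W) only, which is W, so L
(2,1): →(1,1)(W) only, which is W, so L
(2,2): →(1,2)(W) only, which is W, so L
(2,3): →(1,3)(W) only, which is W, so L
(3,4): →(2,4)(W), (0,4)(W), (3,0)(W) — all W, so L
(4,0): →(3,0)(W), (1,0)(W) — all W, so L
(4,1): →(3,1)(W), (1,1)(W) — all W, so L
(4,2): →(3,2)(W), (1,2)(W) — all W, so L
(4,3): →(3,3)(W), (1,3)(W) — all W, so L
(5,4): →(4,4)(W), (2,4)(W), (5,0)(W) — all W, so L
Every other cell has at least one move into one of the L cells above, so it is W.
(5,4): one of the L cells justified above, so L
(1,3): the move to (0,3) reaches an L cell, so W
(3,0): the move to (2,0) reaches an L cell, so W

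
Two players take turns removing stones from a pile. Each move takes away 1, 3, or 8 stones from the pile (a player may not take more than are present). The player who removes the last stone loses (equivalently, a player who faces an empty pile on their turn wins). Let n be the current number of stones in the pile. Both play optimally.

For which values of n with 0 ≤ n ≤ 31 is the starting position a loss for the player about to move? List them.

1, 3, 5, 7, 12, 14, 16, 18, 23, 25, 27, 29

Label each position W (a win for the player to move) or L (a loss). A position with no legal move is W; any other position is W exactly when some move reaches an L, and L when every move reaches a W.
n=0: no move; the opponent has just taken the last stone and therefore loses → W
n=1: only reaches 0(W), which is W → L
n=2: reaches L-position 1 → W
n=3: only reaches 2(W), 0(W), all W → L
n=4: reaches L-position 3 → W
n=5: only reaches 4(W), 2(W), all W → L
n=6: reaches L-position 5 → W
n=7: only reaches 6(W), 4(W), all W → L
n=8: reaches L-position 7 → W
n=9: reaches L-position 1 → W
n=10: reaches L-position 7 → W
n=11: reaches L-position 3 → W
n=12: only reaches 11(W), 9(W), 4(W), all W → L
n=13: reaches L-position 12 → W
n=14: only reaches 13(W), 11(W), 6(W), all W → L
n=15: reaches L-position 14 → W
n=16: only reaches 15(W), 13(W), 8(W), all W → L
n=17: reaches L-position 16 → W
n=18: only reaches 17(W), 15(W), 10(W), all W → L
n=19: reaches L-position 18 → W
n=20: reaches L-position 12 → W
n=21: reaches L-position 18 → W
n=22: reaches L-position 14 → W
n=23: only reaches 22(W), 20(W), 15(W), all W → L
n=24: reaches L-position 23 → W
n=25: only reaches 24(W), 22(W), 17(W), all W → L
n=26: reaches L-position 25 → W
n=27: only reaches 26(W), 24(W), 19(W), all W → L
n=28: reaches L-position 27 → W
n=29: only reaches 28(W), 26(W), 21(W), all W → L
n=30: reaches L-position 29 → W
n=31: reaches L-position 23 → W
Reading off the rows marked L gives the requested list; there are 12 such values of n.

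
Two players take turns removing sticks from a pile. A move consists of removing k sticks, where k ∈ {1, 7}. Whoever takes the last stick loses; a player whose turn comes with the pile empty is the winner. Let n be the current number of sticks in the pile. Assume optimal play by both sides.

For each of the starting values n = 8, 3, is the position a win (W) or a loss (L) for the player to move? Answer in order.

Work bottom-up. With no move the player to move wins. Otherwise the position is W if at least one move leads to an L position for the opponent, and L if every move leads to a W.
n=0: no move; the opponent has just taken the last stick and therefore loses → W
n=1: L (sole option 0(W) is W)
n=2: W (go to 1, an L position)
n=3: L (sole option 2(W) is W)
n=4: W (go to 3, an L position)
n=5: L (sole option 4(W) is W)
n=6: W (go to 5, an L position)
n=7: L (options 6(W), 0(W) are all W)
n=8: W (go to 7, an L position)

8: W, 3: L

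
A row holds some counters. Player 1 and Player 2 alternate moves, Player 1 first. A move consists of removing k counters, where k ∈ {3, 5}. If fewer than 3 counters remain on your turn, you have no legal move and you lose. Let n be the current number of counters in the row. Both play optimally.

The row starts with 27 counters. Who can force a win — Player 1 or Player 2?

Positions with no move are L. A position that does have a move is losing for the player to move precisely when every available move leads to a winning position for the opponent. Fill in the labels:
n=0: no move → L
n=1: no move → L
n=2: no move → L
n=3: can move to 0, which is L ⇒ W
n=4: can move to 1, which is L ⇒ W
n=5: can move to 2, which is L ⇒ W
n=6: can move to 1, which is L ⇒ W
n=7: can move to 2, which is L ⇒ W
n=8: moves to 5(W), 3(W); every one is W ⇒ L
n=9: moves to 6(W), 4(W); every one is W ⇒ L
n=10: moves to 7(W), 5(W); every one is W ⇒ L
n=11: can move to 8, which is L ⇒ W
n=12: can move to 9, which is L ⇒ W
n=13: can move to 10, which is L ⇒ W
n=14: can move to 9, which is L ⇒ W
n=15: can move to 10, which is L ⇒ W
n=16: moves to 13(W), 11(W); every one is W ⇒ L
n=17: moves to 14(W), 12(W); every one is W ⇒ L
n=18: moves to 15(W), 13(W); every one is W ⇒ L
n=19: can move to 16, which is L ⇒ W
n=20: can move to 17, which is L ⇒ W
n=21: can move to 18, which is L ⇒ W
n=22: can move to 17, which is L ⇒ W
n=23: can move to 18, which is L ⇒ W
n=24: moves to 21(W), 19(W); every one is W ⇒ L
n=25: moves to 22(W), 20(W); every one is W ⇒ L
n=26: moves to 23(W), 21(W); every one is W ⇒ L
n=27: can move to 24, which is L ⇒ W
From 27 Player 1 can remove 3, leaving 24, reaching an L position.

Player 1 wins.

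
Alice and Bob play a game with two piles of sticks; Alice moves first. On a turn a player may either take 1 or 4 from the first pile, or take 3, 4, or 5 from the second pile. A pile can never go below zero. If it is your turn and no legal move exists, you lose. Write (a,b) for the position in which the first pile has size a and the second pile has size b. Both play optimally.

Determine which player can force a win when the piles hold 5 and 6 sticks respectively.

Work bottom-up. With no move the player to move loses. Otherwise the position is W if at least one move leads to an L position for the opponent, and L if every move leads to a W.
No move ever increases a pile, so every position that can arise here has a ≤ 5 and b ≤ 6; it is enough to label the cells with 0 ≤ a ≤ 5 and 0 ≤ b ≤ 6.
Every move lowers a or b (never raises either), so fill the grid row by row in increasing a, and left to right within a row: each cell's successors are then already labelled.
      b=0  b=1  b=2  b=3  b=4  b=5  b=6
a=0:    L    L    L    W    W    W    W
a=1:    W    W    W    L    L    L    W
a=2:    L    L    L    W    W    W    W
a=3:    W    W    W    L    L    L    W
a=4:    W    W    W    W    W    W    L
a=5:    L    L    L    W    W    W    W
Cells with no legal move (terminal, hence L): (0,0), (0,1), (0,2).
The remaining L cells, each justified by listing all of its moves:
(1,3): only reaches (0,3)(W), (1,0)(W), all W → L
(1,4): only reaches (0,4)(W), (1,1)(W), (1,0)(W), all W → L
(1,5): only reaches (0,5)(W), (1,2)(W), (1,1)(W), (1,0)(W), all W → L
(2,0): only reaches (1,0)(W), which is W → L
(2,1): only reaches (1,1)(W), which is W → L
(2,2): only reaches (1,2)(W), which is W → L
(3,3): only reaches (2,3)(W), (3,0)(W), all W → L
(3,4): only reaches (2,4)(W), (3,1)(W), (3,0)(W), all W → L
(3,5): only reaches (2,5)(W), (3,2)(W), (3,1)(W), (3,0)(W), all W → L
(4,6): only reaches (3,6)(W), (0,6)(W), (4,3)(W), (4,2)(W), (4,1)(W), all W → L
(5,0): only reaches (4,0)(W), (1,0)(W), all W → L
(5,1): only reaches (4,1)(W), (1,1)(W), all W → L
(5,2): only reaches (4,2)(W), (1,2)(W), all W → L
Every other cell has at least one move into one of the L cells above, so it is W.
From (5,6) Alice can move to (4,6), reaching an L position.

Alice wins.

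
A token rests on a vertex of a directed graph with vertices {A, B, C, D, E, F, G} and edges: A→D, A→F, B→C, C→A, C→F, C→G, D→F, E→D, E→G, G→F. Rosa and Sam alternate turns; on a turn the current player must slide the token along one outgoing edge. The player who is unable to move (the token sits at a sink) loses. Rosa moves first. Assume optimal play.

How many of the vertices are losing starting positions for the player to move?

Compute win/loss labels from the base case upward. A position with no move is L. Any other position is W if it can reach an L in one move, else L.
Every edge goes from a vertex to one that appears earlier in the order F, D, G, E, A, C, B, so processing vertices in that order labels each vertex after all of its successors.
F: no outgoing edge → L
D: reaches L-position F → W
G: reaches L-position F → W
E: only reaches G(W), D(W), all W → L
A: reaches L-position F → W
C: reaches L-position F → W
B: only reaches C(W), which is W → L
The L vertices are B, E, F; that is 3 in all.

3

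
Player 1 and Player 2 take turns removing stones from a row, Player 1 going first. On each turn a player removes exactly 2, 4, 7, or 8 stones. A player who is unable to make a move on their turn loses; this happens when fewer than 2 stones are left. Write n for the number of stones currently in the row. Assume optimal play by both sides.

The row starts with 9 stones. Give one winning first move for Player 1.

Positions with no move are L. A position that does have a move is losing for the player to move precisely when every available move leads to a winning position for the opponent. Fill in the labels:
n=0: no move → L
n=1: no move → L
n=2: reaches L-position 0 → W
n=3: reaches L-position 1 → W
n=4: reaches L-position 0 → W
n=5: reaches L-position 1 → W
n=6: only reaches 4(W), 2(W), all W → L
n=7: reaches L-position 0 → W
n=8: reaches L-position 6 → W
n=9: reaches L-position 1 → W
From 9, the L positions reachable in one move are: 1.

Remove 8, leaving 1.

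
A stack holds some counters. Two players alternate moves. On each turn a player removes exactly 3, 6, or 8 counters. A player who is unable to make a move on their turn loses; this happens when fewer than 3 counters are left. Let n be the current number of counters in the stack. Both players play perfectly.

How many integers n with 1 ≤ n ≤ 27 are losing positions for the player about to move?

Build the W/L table. Terminal = L. A non-terminal position is W if it has a move to some L; otherwise it is L.
n=0: no move → L
n=1: no move → L
n=2: no move → L
n=3: W (go to 0, an L position)
n=4: W (go to 1, an L position)
n=5: W (go to 2, an L position)
n=6: W (go to 0, an L position)
n=7: W (go to 1, an L position)
n=8: W (go to 2, an L position)
n=9: W (go to 1, an L position)
n=10: W (go to 2, an L position)
n=11: L (options 8(W), 5(W), 3(W) are all W)
n=12: L (options 9(W), 6(W), 4(W) are all W)
n=13: L (options 10(W), 7(W), 5(W) are all W)
n=14: W (go to 11, an L position)
n=15: W (go to 12, an L position)
n=16: W (go to 13, an L position)
n=17: W (go to 11, an L position)
n=18: W (go to 12, an L position)
n=19: W (go to 13, an L position)
n=20: W (go to 12, an L position)
n=21: W (go to 13, an L position)
n=22: L (options 19(W), 16(W), 14(W) are all W)
n=23: L (options 20(W), 17(W), 15(W) are all W)
n=24: L (options 21(W), 18(W), 16(W) are all W)
n=25: W (go to 22, an L position)
n=26: W (go to 23, an L position)
n=27: W (go to 24, an L position)
L entries with 1 ≤ n ≤ 27 (n=0 is outside the asked range and is not counted): n = 1, 2, 11, 12, 13, 22, 23, 24; that makes 8.

8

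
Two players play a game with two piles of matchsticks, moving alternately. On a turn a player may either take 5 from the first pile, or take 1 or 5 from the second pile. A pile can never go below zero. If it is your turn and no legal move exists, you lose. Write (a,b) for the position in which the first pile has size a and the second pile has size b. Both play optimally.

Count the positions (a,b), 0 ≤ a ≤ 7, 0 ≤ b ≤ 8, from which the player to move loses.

37

Work bottom-up. With no move the player to move loses. Otherwise the position is W if at least one move leads to an L position for the opponent, and L if every move leads to a W.
Every move lowers a or b (never raises either), so fill the grid row by row in increasing a, and left to right within a row: each cell's successors are then already labelled.
      b=0  b=1  b=2  b=3  b=4  b=5  b=6  b=7  b=8
a=0:    L    W    L    W    L    W    L    W    L
a=1:    L    W    L    W    L    W    L    W    L
a=2:    L    W    L    W    L    W    L    W    L
a=3:    L    W    L    W    L    W    L    W    L
a=4:    L    W    L    W    L    W    L    W    L
a=5:    W    L    W    L    W    L    W    L    W
a=6:    W    L    W    L    W    L    W    L    W
a=7:    W    L    W    L    W    L    W    L    W
Cells with no legal move (terminal, hence L): (0,0), (1,0), (2,0), (3,0), (4,0).
The remaining L cells, each justified by listing all of its moves:
(0,2): →(0,1)(W) only, which is W, so L
(0,4): →(0,3)(W) only, which is W, so L
(0,6): →(0,5)(W), (0,1)(W) — all W, so L
(0,8): →(0,7)(W), (0,3)(W) — all W, so L
(1,2): →(1,1)(W) only, which is W, so L
(1,4): →(1,3)(W) only, which is W, so L
(1,6): →(1,5)(W), (1,1)(W) — all W, so L
(1,8): →(1,7)(W), (1,3)(W) — all W, so L
(2,2): →(2,1)(W) only, which is W, so L
(2,4): →(2,3)(W) only, which is W, so L
(2,6): →(2,5)(W), (2,1)(W) — all W, so L
(2,8): →(2,7)(W), (2,3)(W) — all W, so L
(3,2): →(3,1)(W) only, which is W, so L
(3,4): →(3,3)(W) only, which is W, so L
(3,6): →(3,5)(W), (3,1)(W) — all W, so L
(3,8): →(3,7)(W), (3,3)(W) — all W, so L
(4,2): →(4,1)(W) only, which is W, so L
(4,4): →(4,3)(W) only, which is W, so L
(4,6): →(4,5)(W), (4,1)(W) — all W, so L
(4,8): →(4,7)(W), (4,3)(W) — all W, so L
(5,1): →(0,1)(W), (5,0)(W) — all W, so L
(5,3): →(0,3)(W), (5,2)(W) — all W, so L
(5,5): →(0,5)(W), (5,4)(W), (5,0)(W) — all W, so L
(5,7): →(0,7)(W), (5,6)(W), (5,2)(W) — all W, so L
(6,1): →(1,1)(W), (6,0)(W) — all W, so L
(6,3): →(1,3)(W), (6,2)(W) — all W, so L
(6,5): →(1,5)(W), (6,4)(W), (6,0)(W) — all W, so L
(6,7): →(1,7)(W), (6,6)(W), (6,2)(W) — all W, so L
(7,1): →(2,1)(W), (7,0)(W) — all W, so L
(7,3): →(2,3)(W), (7,2)(W) — all W, so L
(7,5): →(2,5)(W), (7,4)(W), (7,0)(W) — all W, so L
(7,7): →(2,7)(W), (7,6)(W), (7,2)(W) — all W, so L
Every other cell has at least one move into one of the L cells above, so it is W.
L cells per row: a=0: 5, a=1: 5, a=2: 5, a=3: 5, a=4: 5, a=5: 4, a=6: 4, a=7: 4; total 37.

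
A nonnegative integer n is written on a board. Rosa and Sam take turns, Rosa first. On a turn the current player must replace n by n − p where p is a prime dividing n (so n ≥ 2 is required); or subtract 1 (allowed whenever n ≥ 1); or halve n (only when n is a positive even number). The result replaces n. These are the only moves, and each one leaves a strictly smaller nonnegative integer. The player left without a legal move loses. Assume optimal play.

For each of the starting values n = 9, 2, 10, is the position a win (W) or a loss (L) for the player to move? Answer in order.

9: L, 2: W, 10: W

Classify positions by backward induction: terminal positions (no move available) are L. From any other position, the mover wins iff some move reaches an L.
n=0: no move → L
n=1: →0(L), so W
n=2: →0(L), so W
n=3: →0(L), so W
n=4: →2(W), 3(W) — all W, so L
n=5: →0(L), so W
n=6: →4(L), so W
n=7: →0(L), so W
n=8: →4(L), so W
n=9: →6(W), 8(W) — all W, so L
n=10: →9(L), so W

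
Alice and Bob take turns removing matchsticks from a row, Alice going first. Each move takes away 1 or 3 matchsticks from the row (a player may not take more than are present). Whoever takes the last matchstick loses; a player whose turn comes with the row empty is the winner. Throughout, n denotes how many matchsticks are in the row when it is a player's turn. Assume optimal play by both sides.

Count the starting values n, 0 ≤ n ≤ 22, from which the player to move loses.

11

Positions with no move are W. A position that does have a move is losing for the player to move precisely when every available move leads to a winning position for the opponent. Fill in the labels:
n=0: no move; the opponent has just taken the last matchstick and therefore loses → W
n=1: →0(W) only, which is W, so L
n=2: →1(L), so W
n=3: →2(W), 0(W) — all W, so L
n=4: →3(L), so W
n=5: →4(W), 2(W) — all W, so L
n=6: →5(L), so W
n=7: →6(W), 4(W) — all W, so L
n=8: →7(L), so W
n=9: →8(W), 6(W) — all W, so L
n=10: →9(L), so W
n=11: →10(W), 8(W) — all W, so L
n=12: →11(L), so W
n=13: →12(W), 10(W) — all W, so L
n=14: →13(L), so W
n=15: →14(W), 12(W) — all W, so L
n=16: →15(L), so W
n=17: →16(W), 14(W) — all W, so L
n=18: →17(L), so W
n=19: →18(W), 16(W) — all W, so L
n=20: →19(L), so W
n=21: →20(W), 18(W) — all W, so L
n=22: →21(L), so W
L entries with 0 ≤ n ≤ 22: n = 1, 3, 5, 7, 9, 11, 13, 15, 17, 19, 21; that makes 11.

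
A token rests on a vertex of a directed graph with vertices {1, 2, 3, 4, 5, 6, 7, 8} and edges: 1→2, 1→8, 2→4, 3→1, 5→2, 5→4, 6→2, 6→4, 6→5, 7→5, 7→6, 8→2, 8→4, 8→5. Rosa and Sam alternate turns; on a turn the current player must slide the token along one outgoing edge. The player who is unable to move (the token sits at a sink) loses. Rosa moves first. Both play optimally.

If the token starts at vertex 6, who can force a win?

Rosa wins.

Positions with no move are L. A position that does have a move is losing for the player to move precisely when every available move leads to a winning position for the opponent. Fill in the labels:
Every edge goes from a vertex to one that appears earlier in the order 4, 2, 5, 6, 8, 7, 1, 3, so processing vertices in that order labels each vertex after all of its successors.
4: no outgoing edge → L
2: W (go to 4, an L position)
5: W (go to 4, an L position)
6: W (go to 4, an L position)
8: W (go to 4, an L position)
7: L (options 6(W), 5(W) are all W)
1: L (options 8(W), 2(W) are all W)
3: W (go to 1, an L position)
The starting position 6 is W: Rosa should move to 4, handing over an L position.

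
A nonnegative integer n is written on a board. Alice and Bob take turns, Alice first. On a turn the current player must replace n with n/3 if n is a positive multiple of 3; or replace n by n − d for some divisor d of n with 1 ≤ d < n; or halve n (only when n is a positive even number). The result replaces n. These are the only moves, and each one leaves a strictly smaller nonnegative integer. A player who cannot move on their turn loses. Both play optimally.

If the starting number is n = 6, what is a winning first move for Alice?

Positions with no move are L. A position that does have a move is losing for the player to move precisely when every available move leads to a winning position for the opponent. Fill in the labels:
n=0: no move → L
n=1: no move → L
n=2: W (go to 1, an L position)
n=3: W (go to 1, an L position)
n=4: L (options 2(W), 3(W) are all W)
n=5: W (go to 4, an L position)
n=6: W (go to 4, an L position)
From 6, the L positions reachable in one move are: 4.

Move to 4.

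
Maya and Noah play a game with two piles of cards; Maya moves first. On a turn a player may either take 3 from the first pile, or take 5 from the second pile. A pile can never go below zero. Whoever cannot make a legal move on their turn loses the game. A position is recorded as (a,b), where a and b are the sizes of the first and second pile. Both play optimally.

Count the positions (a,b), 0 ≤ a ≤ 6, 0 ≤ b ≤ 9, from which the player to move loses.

35

Work bottom-up. With no move the player to move loses. Otherwise the position is W if at least one move leads to an L position for the opponent, and L if every move leads to a W.
Every move lowers a or b (never raises either), so fill the grid row by row in increasing a, and left to right within a row: each cell's successors are then already labelled.
      b=0  b=1  b=2  b=3  b=4  b=5  b=6  b=7  b=8  b=9
a=0:    L    L    L    L    L    W    W    W    W    W
a=1:    L    L    L    L    L    W    W    W    W    W
a=2:    L    L    L    L    L    W    W    W    W    W
a=3:    W    W    W    W    W    L    L    L    L    L
a=4:    W    W    W    W    W    L    L    L    L    L
a=5:    W    W    W    W    W    L    L    L    L    L
a=6:    L    L    L    L    L    W    W    W    W    W
Cells with no legal move (terminal, hence L): (0,0), (0,1), (0,2), (0,3), (0,4), (1,0), (1,1), (1,2), (1,3), (1,4), (2,0), (2,1), (2,2), (2,3), (2,4).
The remaining L cells, each justified by listing all of its moves:
(3,5): →(0,5)(W), (3,0)(W) — all W, so L
(3,6): →(0,6)(W), (3,1)(W) — all W, so L
(3,7): →(0,7)(W), (3,2)(W) — all W, so L
(3,8): →(0,8)(W), (3,3)(W) — all W, so L
(3,9): →(0,9)(W), (3,4)(W) — all W, so L
(4,5): →(1,5)(W), (4,0)(W) — all W, so L
(4,6): →(1,6)(W), (4,1)(W) — all W, so L
(4,7): →(1,7)(W), (4,2)(W) — all W, so L
(4,8): →(1,8)(W), (4,3)(W) — all W, so L
(4,9): →(1,9)(W), (4,4)(W) — all W, so L
(5,5): →(2,5)(W), (5,0)(W) — all W, so L
(5,6): →(2,6)(W), (5,1)(W) — all W, so L
(5,7): →(2,7)(W), (5,2)(W) — all W, so L
(5,8): →(2,8)(W), (5,3)(W) — all W, so L
(5,9): →(2,9)(W), (5,4)(W) — all W, so L
(6,0): →(3,0)(W) only, which is W, so L
(6,1): →(3,1)(W) only, which is W, so L
(6,2): →(3,2)(W) only, which is W, so L
(6,3): →(3,3)(W) only, which is W, so L
(6,4): →(3,4)(W) only, which is W, so L
Every other cell has at least one move into one of the L cells above, so it is W.
L cells per row: a=0: 5, a=1: 5, a=2: 5, a=3: 5, a=4: 5, a=5: 5, a=6: 5; total 35.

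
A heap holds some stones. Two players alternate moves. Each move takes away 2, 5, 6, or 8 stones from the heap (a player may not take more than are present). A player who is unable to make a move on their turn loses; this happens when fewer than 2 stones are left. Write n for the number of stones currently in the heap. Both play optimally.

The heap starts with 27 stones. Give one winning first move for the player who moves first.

Compute win/loss labels from the base case upward. A position with no move is L. Any other position is W if it can reach an L in one move, else L.
n=0: no move → L
n=1: no move → L
n=2: →0(L), so W
n=3: →1(L), so W
n=4: →2(W) only, which is W, so L
n=5: →0(L), so W
n=6: →4(L), so W
n=7: →1(L), so W
n=8: →0(L), so W
n=9: →4(L), so W
n=10: →4(L), so W
n=11: →9(W), 6(W), 5(W), 3(W) — all W, so L
n=12: →4(L), so W
n=13: →11(L), so W
n=14: →12(W), 9(W), 8(W), 6(W) — all W, so L
n=15: →13(W), 10(W), 9(W), 7(W) — all W, so L
n=16: →14(L), so W
n=17: →15(L), so W
n=18: →16(W), 13(W), 12(W), 10(W) — all W, so L
n=19: →14(L), so W
n=20: →18(L), so W
n=21: →15(L), so W
n=22: →14(L), so W
n=23: →18(L), so W
n=24: →18(L), so W
n=25: →23(W), 20(W), 19(W), 17(W) — all W, so L
n=26: →18(L), so W
n=27: →25(L), so W
From 27, the L positions reachable in one move are: 25.

Remove 2, leaving 25.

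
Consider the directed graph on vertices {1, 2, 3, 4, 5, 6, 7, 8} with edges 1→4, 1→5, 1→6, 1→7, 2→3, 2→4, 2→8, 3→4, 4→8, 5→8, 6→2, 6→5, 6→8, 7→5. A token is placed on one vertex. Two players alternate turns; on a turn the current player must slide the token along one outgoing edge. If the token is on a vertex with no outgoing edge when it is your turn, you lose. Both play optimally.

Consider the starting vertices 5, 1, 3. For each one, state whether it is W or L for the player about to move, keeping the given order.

5: W, 1: W, 3: L

Compute win/loss labels from the base case upward. A position with no move is L. Any other position is W if it can reach an L in one move, else L.
Every edge goes from a vertex to one that appears earlier in the order 8, 4, 3, 5, 2, 6, 7, 1, so processing vertices in that order labels each vertex after all of its successors.
8: no outgoing edge → L
4: W (go to 8, an L position)
3: L (sole option 4(W) is W)
5: W (go to 8, an L position)
2: W (go to 3, an L position)
6: W (go to 8, an L position)
7: L (sole option 5(W) is W)
1: W (go to 7, an L position)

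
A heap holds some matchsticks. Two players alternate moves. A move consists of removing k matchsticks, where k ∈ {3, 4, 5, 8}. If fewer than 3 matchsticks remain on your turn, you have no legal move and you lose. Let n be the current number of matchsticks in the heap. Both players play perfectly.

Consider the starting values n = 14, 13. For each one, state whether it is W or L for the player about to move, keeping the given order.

Build the W/L table. Terminal = L. A non-terminal position is W if it has a move to some L; otherwise it is L.
n=0: no move → L
n=1: no move → L
n=2: no move → L
n=3: can move to 0, which is L ⇒ W
n=4: can move to 1, which is L ⇒ W
n=5: can move to 2, which is L ⇒ W
n=6: can move to 2, which is L ⇒ W
n=7: can move to 2, which is L ⇒ W
n=8: can move to 0, which is L ⇒ W
n=9: can move to 1, which is L ⇒ W
n=10: can move to 2, which is L ⇒ W
n=11: moves to 8(W), 7(W), 6(W), 3(W); every one is W ⇒ L
n=12: moves to 9(W), 8(W), 7(W), 4(W); every one is W ⇒ L
n=13: moves to 10(W), 9(W), 8(W), 5(W); every one is W ⇒ L
n=14: can move to 11, which is L ⇒ W

14: W, 13: L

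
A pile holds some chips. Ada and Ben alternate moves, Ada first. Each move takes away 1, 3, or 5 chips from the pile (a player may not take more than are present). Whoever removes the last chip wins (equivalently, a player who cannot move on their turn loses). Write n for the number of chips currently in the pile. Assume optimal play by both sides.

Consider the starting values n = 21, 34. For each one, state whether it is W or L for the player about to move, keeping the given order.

Use the standard recursion: the mover loses at a terminal position; elsewhere, the mover wins exactly when some move hands the opponent an L position.
n=0: no move → L
n=1: can move to 0, which is L ⇒ W
n=2: the only move is to 1(W), a W ⇒ L
n=3: can move to 2, which is L ⇒ W
n=4: moves to 3(W), 1(W); every one is W ⇒ L
n=5: can move to 4, which is L ⇒ W
n=6: moves to 5(W), 3(W), 1(W); every one is W ⇒ L
n=7: can move to 6, which is L ⇒ W
n=8: moves to 7(W), 5(W), 3(W); every one is W ⇒ L
n=9: can move to 8, which is L ⇒ W
n=10: moves to 9(W), 7(W), 5(W); every one is W ⇒ L
n=11: can move to 10, which is L ⇒ W
n=12: moves to 11(W), 9(W), 7(W); every one is W ⇒ L
n=13: can move to 12, which is L ⇒ W
n=14: moves to 13(W), 11(W), 9(W); every one is W ⇒ L
n=15: can move to 14, which is L ⇒ W
n=16: moves to 15(W), 13(W), 11(W); every one is W ⇒ L
n=17: can move to 16, which is L ⇒ W
n=18: moves to 17(W), 15(W), 13(W); every one is W ⇒ L
n=19: can move to 18, which is L ⇒ W
n=20: moves to 19(W), 17(W), 15(W); every one is W ⇒ L
n=21: can move to 20, which is L ⇒ W
n=22: moves to 21(W), 19(W), 17(W); every one is W ⇒ L
n=23: can move to 22, which is L ⇒ W
n=24: moves to 23(W), 21(W), 19(W); every one is W ⇒ L
n=25: can move to 24, which is L ⇒ W
n=26: moves to 25(W), 23(W), 21(W); every one is W ⇒ L
n=27: can move to 26, which is L ⇒ W
n=28: moves to 27(W), 25(W), 23(W); every one is W ⇒ L
n=29: can move to 28, which is L ⇒ W
n=30: moves to 29(W), 27(W), 25(W); every one is W ⇒ L
n=31: can move to 30, which is L ⇒ W
n=32: moves to 31(W), 29(W), 27(W); every one is W ⇒ L
n=33: can move to 32, which is L ⇒ W
n=34: moves to 33(W), 31(W), 29(W); every one is W ⇒ L

21: W, 34: L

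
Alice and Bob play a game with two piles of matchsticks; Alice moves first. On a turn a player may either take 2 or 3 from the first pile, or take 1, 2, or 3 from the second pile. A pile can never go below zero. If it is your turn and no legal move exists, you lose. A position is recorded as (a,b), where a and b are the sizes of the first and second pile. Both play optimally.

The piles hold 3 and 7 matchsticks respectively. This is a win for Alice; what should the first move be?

Compute win/loss labels from the base case upward. A position with no move is L. Any other position is W if it can reach an L in one move, else L.
No move ever increases a pile, so every position that can arise here has a ≤ 3 and b ≤ 7; it is enough to label the cells with 0 ≤ a ≤ 3 and 0 ≤ b ≤ 7.
Every move lowers a or b (never raises either), so fill the grid row by row in increasing a, and left to right within a row: each cell's successors are then already labelled.
      b=0  b=1  b=2  b=3  b=4  b=5  b=6  b=7
a=0:    L    W    W    W    L    W    W    W
a=1:    L    W    W    W    L    W    W    W
a=2:    W    L    W    W    W    L    W    W
a=3:    W    L    W    W    W    L    W    W
Cells with no legal move (terminal, hence L): (0,0), (1,0).
The remaining L cells, each justified by listing all of its moves:
(0,4): L (options (0,3)(W), (0,2)(W), (0,1)(W) are all W)
(1,4): L (options (1,3)(W), (1,2)(W), (1,1)(W) are all W)
(2,1): L (options (0,1)(W), (2,0)(W) are all W)
(2,5): L (options (0,5)(W), (2,4)(W), (2,3)(W), (2,2)(W) are all W)
(3,1): L (options (1,1)(W), (0,1)(W), (3,0)(W) are all W)
(3,5): L (options (1,5)(W), (0,5)(W), (3,4)(W), (3,3)(W), (3,2)(W) are all W)
Every other cell has at least one move into one of the L cells above, so it is W.
From (3,7), the L positions reachable in one move are: (3,5).

Move to (3,5).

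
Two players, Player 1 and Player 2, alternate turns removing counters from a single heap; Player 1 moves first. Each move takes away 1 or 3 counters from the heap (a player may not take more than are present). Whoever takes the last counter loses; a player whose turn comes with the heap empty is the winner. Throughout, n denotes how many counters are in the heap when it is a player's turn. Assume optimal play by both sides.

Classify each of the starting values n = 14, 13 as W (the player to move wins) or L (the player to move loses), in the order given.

Work bottom-up. With no move the player to move wins. Otherwise the position is W if at least one move leads to an L position for the opponent, and L if every move leads to a W.
n=0: no move; the opponent has just taken the last counter and therefore loses → W
n=1: →0(W) only, which is W, so L
n=2: →1(L), so W
n=3: →2(W), 0(W) — all W, so L
n=4: →3(L), so W
n=5: →4(W), 2(W) — all W, so L
n=6: →5(L), so W
n=7: →6(W), 4(W) — all W, so L
n=8: →7(L), so W
n=9: →8(W), 6(W) — all W, so L
n=10: →9(L), so W
n=11: →10(W), 8(W) — all W, so L
n=12: →11(L), so W
n=13: →12(W), 10(W) — all W, so L
n=14: →13(L), so W

14: W, 13: L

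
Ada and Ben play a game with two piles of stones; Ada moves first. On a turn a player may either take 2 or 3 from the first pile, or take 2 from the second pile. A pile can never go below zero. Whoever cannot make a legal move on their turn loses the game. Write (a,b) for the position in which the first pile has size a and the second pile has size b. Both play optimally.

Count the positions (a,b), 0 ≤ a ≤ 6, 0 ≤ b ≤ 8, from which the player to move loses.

28

Positions with no move are L. A position that does have a move is losing for the player to move precisely when every available move leads to a winning position for the opponent. Fill in the labels:
Every move lowers a or b (never raises either), so fill the grid row by row in increasing a, and left to right within a row: each cell's successors are then already labelled.
      b=0  b=1  b=2  b=3  b=4  b=5  b=6  b=7  b=8
a=0:    L    L    W    W    L    L    W    W    L
a=1:    L    L    W    W    L    L    W    W    L
a=2:    W    W    L    L    W    W    L    L    W
a=3:    W    W    L    L    W    W    L    L    W
a=4:    W    W    W    W    W    W    W    W    W
a=5:    L    L    W    W    L    L    W    W    L
a=6:    L    L    W    W    L    L    W    W    L
Cells with no legal move (terminal, hence L): (0,0), (0,1), (1,0), (1,1).
The remaining L cells, each justified by listing all of its moves:
(0,4): →(0,2)(W) only, which is W, so L
(0,5): →(0,3)(W) only, which is W, so L
(0,8): →(0,6)(W) only, which is W, so L
(1,4): →(1,2)(W) only, which is W, so L
(1,5): →(1,3)(W) only, which is W, so L
(1,8): →(1,6)(W) only, which is W, so L
(2,2): →(0,2)(W), (2,0)(W) — all W, so L
(2,3): →(0,3)(W), (2,1)(W) — all W, so L
(2,6): →(0,6)(W), (2,4)(W) — all W, so L
(2,7): →(0,7)(W), (2,5)(W) — all W, so L
(3,2): →(1,2)(W), (0,2)(W), (3,0)(W) — all W, so L
(3,3): →(1,3)(W), (0,3)(W), (3,1)(W) — all W, so L
(3,6): →(1,6)(W), (0,6)(W), (3,4)(W) — all W, so L
(3,7): →(1,7)(W), (0,7)(W), (3,5)(W) — all W, so L
(5,0): →(3,0)(W), (2,0)(W) — all W, so L
(5,1): →(3,1)(W), (2,1)(W) — all W, so L
(5,4): →(3,4)(W), (2,4)(W), (5,2)(W) — all W, so L
(5,5): →(3,5)(W), (2,5)(W), (5,3)(W) — all W, so L
(5,8): →(3,8)(W), (2,8)(W), (5,6)(W) — all W, so L
(6,0): →(4,0)(W), (3,0)(W) — all W, so L
(6,1): →(4,1)(W), (3,1)(W) — all W, so L
(6,4): →(4,4)(W), (3,4)(W), (6,2)(W) — all W, so L
(6,5): →(4,5)(W), (3,5)(W), (6,3)(W) — all W, so L
(6,8): →(4,8)(W), (3,8)(W), (6,6)(W) — all W, so L
Every other cell has at least one move into one of the L cells above, so it is W.
L cells per row: a=0: 5, a=1: 5, a=2: 4, a=3: 4, a=4: 0, a=5: 5, a=6: 5; total 28.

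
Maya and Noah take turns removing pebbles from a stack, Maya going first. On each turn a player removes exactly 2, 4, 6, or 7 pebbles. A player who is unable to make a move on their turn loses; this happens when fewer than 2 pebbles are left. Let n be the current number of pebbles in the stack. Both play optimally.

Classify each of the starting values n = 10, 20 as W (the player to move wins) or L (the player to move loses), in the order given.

10: L, 20: W

Positions with no move are L. A position that does have a move is losing for the player to move precisely when every available move leads to a winning position for the opponent. Fill in the labels:
n=0: no move → L
n=1: no move → L
n=2: →0(L), so W
n=3: →1(L), so W
n=4: →0(L), so W
n=5: →1(L), so W
n=6: →0(L), so W
n=7: →1(L), so W
n=8: →1(L), so W
n=9: →7(W), 5(W), 3(W), 2(W) — all W, so L
n=10: →8(W), 6(W), 4(W), 3(W) — all W, so L
n=11: →9(L), so W
n=12: →10(L), so W
n=13: →9(L), so W
n=14: →10(L), so W
n=15: →9(L), so W
n=16: →10(L), so W
n=17: →10(L), so W
n=18: →16(W), 14(W), 12(W), 11(W) — all W, so L
n=19: →17(W), 15(W), 13(W), 12(W) — all W, so L
n=20: →18(L), so W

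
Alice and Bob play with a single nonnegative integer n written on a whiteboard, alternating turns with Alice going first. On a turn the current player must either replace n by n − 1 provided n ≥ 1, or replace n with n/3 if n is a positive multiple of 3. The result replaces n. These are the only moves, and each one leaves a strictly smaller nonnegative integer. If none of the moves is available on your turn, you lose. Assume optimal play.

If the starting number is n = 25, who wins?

Alice wins.

Positions with no move are L. A position that does have a move is losing for the player to move precisely when every available move leads to a winning position for the opponent. Fill in the labels:
n=0: no move → L
n=1: →0(L), so W
n=2: →1(W) only, which is W, so L
n=3: →2(L), so W
n=4: →3(W) only, which is W, so L
n=5: →4(L), so W
n=6: →2(L), so W
n=7: →6(W) only, which is W, so L
n=8: →7(L), so W
n=9: →3(W), 8(W) — all W, so L
n=10: →9(L), so W
n=11: →10(W) only, which is W, so L
n=12: →4(L), so W
n=13: →12(W) only, which is W, so L
n=14: →13(L), so W
n=15: →5(W), 14(W) — all W, so L
n=16: →15(L), so W
n=17: →16(W) only, which is W, so L
n=18: →17(L), so W
n=19: →18(W) only, which is W, so L
n=20: →19(L), so W
n=21: →7(L), so W
n=22: →21(W) only, which is W, so L
n=23: →22(L), so W
n=24: →8(W), 23(W) — all W, so L
n=25: →24(L), so W
From 25 Alice can move to 24, reaching an L position.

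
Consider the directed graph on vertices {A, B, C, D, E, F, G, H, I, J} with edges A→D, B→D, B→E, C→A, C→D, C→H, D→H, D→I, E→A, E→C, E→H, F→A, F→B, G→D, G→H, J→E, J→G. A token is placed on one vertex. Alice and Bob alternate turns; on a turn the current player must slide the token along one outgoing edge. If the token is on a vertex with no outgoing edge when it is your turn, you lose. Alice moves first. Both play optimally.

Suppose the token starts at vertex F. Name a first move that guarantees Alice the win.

Move to B.

Work bottom-up. With no move the player to move loses. Otherwise the position is W if at least one move leads to an L position for the opponent, and L if every move leads to a W.
Every edge goes from a vertex to one that appears earlier in the order H, I, D, G, A, C, E, B, F, J, so processing vertices in that order labels each vertex after all of its successors.
H: no outgoing edge → L
I: no outgoing edge → L
D: W (go to I, an L position)
G: W (go to H, an L position)
A: L (sole option D(W) is W)
C: W (go to A, an L position)
E: W (go to A, an L position)
B: L (options E(W), D(W) are all W)
F: W (go to B, an L position)
J: L (options E(W), G(W) are all W)
From F, the L positions reachable in one move are: B, A. Any move reaching one of these is winning.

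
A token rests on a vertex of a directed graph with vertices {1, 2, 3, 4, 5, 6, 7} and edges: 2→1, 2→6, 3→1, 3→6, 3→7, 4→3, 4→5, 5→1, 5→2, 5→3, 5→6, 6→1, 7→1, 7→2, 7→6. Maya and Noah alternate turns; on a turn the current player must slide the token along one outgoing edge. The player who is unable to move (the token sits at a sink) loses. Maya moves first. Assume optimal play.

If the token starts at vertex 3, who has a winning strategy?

Compute win/loss labels from the base case upward. A position with no move is L. Any other position is W if it can reach an L in one move, else L.
Every edge goes from a vertex to one that appears earlier in the order 1, 6, 2, 7, 3, 5, 4, so processing vertices in that order labels each vertex after all of its successors.
1: no outgoing edge → L
6: can move to 1, which is L ⇒ W
2: can move to 1, which is L ⇒ W
7: can move to 1, which is L ⇒ W
3: can move to 1, which is L ⇒ W
5: can move to 1, which is L ⇒ W
4: moves to 5(W), 3(W); every one is W ⇒ L
The starting position 3 is W: Maya should move to 1, handing over an L position.

Maya wins.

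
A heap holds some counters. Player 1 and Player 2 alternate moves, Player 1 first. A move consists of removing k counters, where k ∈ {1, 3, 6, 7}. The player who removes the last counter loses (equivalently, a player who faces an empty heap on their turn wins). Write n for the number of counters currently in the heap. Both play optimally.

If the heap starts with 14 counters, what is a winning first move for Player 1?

Remove 1, leaving 13.

Build the W/L table. Terminal = W. A non-terminal position is W if it has a move to some L; otherwise it is L.
n=0: no move; the opponent has just taken the last counter and therefore loses → W
n=1: →0(W) only, which is W, so L
n=2: →1(L), so W
n=3: →2(W), 0(W) — all W, so L
n=4: →3(L), so W
n=5: →4(W), 2(W) — all W, so L
n=6: →5(L), so W
n=7: →1(L), so W
n=8: →5(L), so W
n=9: →3(L), so W
n=10: →3(L), so W
n=11: →5(L), so W
n=12: →5(L), so W
n=13: →12(W), 10(W), 7(W), 6(W) — all W, so L
n=14: →13(L), so W
From 14, the L positions reachable in one move are: 13.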